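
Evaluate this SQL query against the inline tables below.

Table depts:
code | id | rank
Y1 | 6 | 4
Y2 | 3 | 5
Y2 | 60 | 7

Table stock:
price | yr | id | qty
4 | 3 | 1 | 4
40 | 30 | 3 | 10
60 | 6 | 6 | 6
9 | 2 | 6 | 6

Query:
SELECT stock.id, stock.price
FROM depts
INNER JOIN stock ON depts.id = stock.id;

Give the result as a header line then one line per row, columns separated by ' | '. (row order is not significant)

After JOIN stock (3 rows):
depts.code | depts.id | depts.rank | stock.price | stock.yr | stock.id | stock.qty
Y1 | 6 | 4 | 60 | 6 | 6 | 6
Y1 | 6 | 4 | 9 | 2 | 6 | 6
Y2 | 3 | 5 | 40 | 30 | 3 | 10
After SELECT (3 rows):
stock.id | stock.price
6 | 60
6 | 9
3 | 40

== RESULT ==
stock.id | stock.price
6 | 60
6 | 9
3 | 40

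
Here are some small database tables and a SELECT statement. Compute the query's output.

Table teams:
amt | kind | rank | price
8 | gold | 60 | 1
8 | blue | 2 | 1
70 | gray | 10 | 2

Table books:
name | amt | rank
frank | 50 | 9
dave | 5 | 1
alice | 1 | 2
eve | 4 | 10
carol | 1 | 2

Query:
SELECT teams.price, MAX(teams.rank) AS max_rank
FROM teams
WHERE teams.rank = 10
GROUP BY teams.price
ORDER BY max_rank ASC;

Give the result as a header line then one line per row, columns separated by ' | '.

== RESULT ==
teams.price | max_rank
2 | 10

Derivation:
After WHERE (1 rows):
teams.amt | teams.kind | teams.rank | teams.price
70 | gray | 10 | 2
After GROUP BY (1 rows):
teams.price | max_rank
2 | 10
After ORDER BY (1 rows):
teams.price | max_rank
2 | 10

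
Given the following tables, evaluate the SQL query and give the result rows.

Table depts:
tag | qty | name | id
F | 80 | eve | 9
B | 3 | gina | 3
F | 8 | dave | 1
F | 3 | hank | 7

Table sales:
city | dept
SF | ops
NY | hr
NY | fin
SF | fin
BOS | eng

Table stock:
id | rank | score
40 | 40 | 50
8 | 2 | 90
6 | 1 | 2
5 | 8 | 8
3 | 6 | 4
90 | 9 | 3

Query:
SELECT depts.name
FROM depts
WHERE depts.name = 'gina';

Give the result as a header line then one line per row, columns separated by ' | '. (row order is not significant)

After WHERE (1 rows):
depts.tag | depts.qty | depts.name | depts.id
B | 3 | gina | 3
After SELECT (1 rows):
depts.name
gina

== RESULT ==
depts.name
gina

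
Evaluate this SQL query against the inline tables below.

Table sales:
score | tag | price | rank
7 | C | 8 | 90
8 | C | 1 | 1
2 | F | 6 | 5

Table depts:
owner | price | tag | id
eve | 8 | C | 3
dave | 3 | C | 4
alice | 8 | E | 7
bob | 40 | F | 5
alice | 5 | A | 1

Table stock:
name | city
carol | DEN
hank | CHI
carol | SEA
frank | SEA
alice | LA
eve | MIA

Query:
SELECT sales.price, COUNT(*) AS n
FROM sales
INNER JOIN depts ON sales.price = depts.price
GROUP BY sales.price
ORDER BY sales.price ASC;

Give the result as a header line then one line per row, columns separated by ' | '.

After JOIN depts (2 rows):
sales.score | sales.tag | sales.price | sales.rank | depts.owner | depts.price | depts.tag | depts.id
7 | C | 8 | 90 | eve | 8 | C | 3
7 | C | 8 | 90 | alice | 8 | E | 7
After GROUP BY (1 rows):
sales.price | n
8 | 2
After ORDER BY (1 rows):
sales.price | n
8 | 2

== RESULT ==
sales.price | n
8 | 2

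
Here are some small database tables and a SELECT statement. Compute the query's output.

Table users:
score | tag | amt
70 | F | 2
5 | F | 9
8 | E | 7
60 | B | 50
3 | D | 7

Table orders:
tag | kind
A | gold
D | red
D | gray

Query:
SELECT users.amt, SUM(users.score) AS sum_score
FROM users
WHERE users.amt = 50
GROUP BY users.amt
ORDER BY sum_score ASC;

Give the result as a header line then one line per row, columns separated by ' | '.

== RESULT ==
users.amt | sum_score
50 | 60

Derivation:
After WHERE (1 rows):
users.score | users.tag | users.amt
60 | B | 50
After GROUP BY (1 rows):
users.amt | sum_score
50 | 60
After ORDER BY (1 rows):
users.amt | sum_score
50 | 60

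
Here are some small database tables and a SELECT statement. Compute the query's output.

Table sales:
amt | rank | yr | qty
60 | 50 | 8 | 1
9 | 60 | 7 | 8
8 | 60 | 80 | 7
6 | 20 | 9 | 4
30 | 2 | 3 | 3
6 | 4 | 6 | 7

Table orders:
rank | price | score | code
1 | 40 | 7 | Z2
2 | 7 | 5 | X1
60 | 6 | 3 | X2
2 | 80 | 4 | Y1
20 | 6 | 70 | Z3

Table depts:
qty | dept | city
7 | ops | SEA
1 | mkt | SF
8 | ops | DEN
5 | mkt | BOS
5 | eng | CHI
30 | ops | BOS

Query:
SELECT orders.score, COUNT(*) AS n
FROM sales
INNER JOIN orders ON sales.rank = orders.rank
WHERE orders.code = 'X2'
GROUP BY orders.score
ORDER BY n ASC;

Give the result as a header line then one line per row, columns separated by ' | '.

After JOIN orders (5 rows):
sales.amt | sales.rank | sales.yr | sales.qty | orders.rank | orders.price | orders.score | orders.code
9 | 60 | 7 | 8 | 60 | 6 | 3 | X2
8 | 60 | 80 | 7 | 60 | 6 | 3 | X2
6 | 20 | 9 | 4 | 20 | 6 | 70 | Z3
30 | 2 | 3 | 3 | 2 | 7 | 5 | X1
30 | 2 | 3 | 3 | 2 | 80 | 4 | Y1
After WHERE (2 rows):
sales.amt | sales.rank | sales.yr | sales.qty | orders.rank | orders.price | orders.score | orders.code
9 | 60 | 7 | 8 | 60 | 6 | 3 | X2
8 | 60 | 80 | 7 | 60 | 6 | 3 | X2
After GROUP BY (1 rows):
orders.score | n
3 | 2
After ORDER BY (1 rows):
orders.score | n
3 | 2

== RESULT ==
orders.score | n
3 | 2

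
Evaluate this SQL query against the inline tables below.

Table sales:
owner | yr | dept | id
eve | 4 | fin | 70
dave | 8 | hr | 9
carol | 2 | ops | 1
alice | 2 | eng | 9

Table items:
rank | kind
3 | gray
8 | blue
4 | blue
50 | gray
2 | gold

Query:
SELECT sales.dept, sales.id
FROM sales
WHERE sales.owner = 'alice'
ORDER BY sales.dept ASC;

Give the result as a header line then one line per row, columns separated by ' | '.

== RESULT ==
sales.dept | sales.id
eng | 9

Derivation:
After WHERE (1 rows):
sales.owner | sales.yr | sales.dept | sales.id
alice | 2 | eng | 9
After SELECT (1 rows):
sales.dept | sales.id
eng | 9
After ORDER BY (1 rows):
sales.dept | sales.id
eng | 9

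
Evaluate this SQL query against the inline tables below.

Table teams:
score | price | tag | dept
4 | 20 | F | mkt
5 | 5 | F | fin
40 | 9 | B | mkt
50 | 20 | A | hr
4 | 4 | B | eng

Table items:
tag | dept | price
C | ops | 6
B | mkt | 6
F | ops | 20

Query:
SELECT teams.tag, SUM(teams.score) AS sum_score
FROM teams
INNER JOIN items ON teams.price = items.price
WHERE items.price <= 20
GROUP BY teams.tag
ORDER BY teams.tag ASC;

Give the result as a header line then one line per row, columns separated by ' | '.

After JOIN items (2 rows):
teams.score | teams.price | teams.tag | teams.dept | items.tag | items.dept | items.price
4 | 20 | F | mkt | F | ops | 20
50 | 20 | A | hr | F | ops | 20
After WHERE (2 rows):
teams.score | teams.price | teams.tag | teams.dept | items.tag | items.dept | items.price
4 | 20 | F | mkt | F | ops | 20
50 | 20 | A | hr | F | ops | 20
After GROUP BY (2 rows):
teams.tag | sum_score
F | 4
A | 50
After ORDER BY (2 rows):
teams.tag | sum_score
A | 50
F | 4

== RESULT ==
teams.tag | sum_score
A | 50
F | 4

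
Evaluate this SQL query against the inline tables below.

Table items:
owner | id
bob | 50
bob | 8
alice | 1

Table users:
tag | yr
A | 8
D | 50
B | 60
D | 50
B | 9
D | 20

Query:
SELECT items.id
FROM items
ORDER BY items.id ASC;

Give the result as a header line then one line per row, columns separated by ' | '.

== RESULT ==
items.id
1
8
50

Derivation:
After SELECT (3 rows):
items.id
50
8
1
After ORDER BY (3 rows):
items.id
1
8
50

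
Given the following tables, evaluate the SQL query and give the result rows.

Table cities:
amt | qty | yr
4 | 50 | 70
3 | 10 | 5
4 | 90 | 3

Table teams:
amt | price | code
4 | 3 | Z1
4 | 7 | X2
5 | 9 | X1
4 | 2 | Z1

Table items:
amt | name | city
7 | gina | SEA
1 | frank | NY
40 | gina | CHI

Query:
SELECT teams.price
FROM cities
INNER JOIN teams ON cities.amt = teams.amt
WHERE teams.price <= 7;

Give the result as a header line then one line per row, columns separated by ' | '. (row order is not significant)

After JOIN teams (6 rows):
cities.amt | cities.qty | cities.yr | teams.amt | teams.price | teams.code
4 | 50 | 70 | 4 | 3 | Z1
4 | 50 | 70 | 4 | 7 | X2
4 | 50 | 70 | 4 | 2 | Z1
4 | 90 | 3 | 4 | 3 | Z1
4 | 90 | 3 | 4 | 7 | X2
4 | 90 | 3 | 4 | 2 | Z1
After WHERE (6 rows):
cities.amt | cities.qty | cities.yr | teams.amt | teams.price | teams.code
4 | 50 | 70 | 4 | 3 | Z1
4 | 50 | 70 | 4 | 7 | X2
4 | 50 | 70 | 4 | 2 | Z1
4 | 90 | 3 | 4 | 3 | Z1
4 | 90 | 3 | 4 | 7 | X2
4 | 90 | 3 | 4 | 2 | Z1
After SELECT (6 rows):
teams.price
3
7
2
3
7
2

== RESULT ==
teams.price
3
7
2
3
7
2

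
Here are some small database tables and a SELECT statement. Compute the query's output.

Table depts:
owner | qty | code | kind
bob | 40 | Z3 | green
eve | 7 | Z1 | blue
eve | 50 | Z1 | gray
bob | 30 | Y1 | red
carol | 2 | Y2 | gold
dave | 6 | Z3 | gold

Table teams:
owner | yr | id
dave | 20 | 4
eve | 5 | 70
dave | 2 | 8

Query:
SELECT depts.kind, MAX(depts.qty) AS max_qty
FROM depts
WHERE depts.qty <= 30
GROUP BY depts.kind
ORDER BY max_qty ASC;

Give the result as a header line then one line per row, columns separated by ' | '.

== RESULT ==
depts.kind | max_qty
gold | 6
blue | 7
red | 30

Derivation:
After WHERE (4 rows):
depts.owner | depts.qty | depts.code | depts.kind
eve | 7 | Z1 | blue
bob | 30 | Y1 | red
carol | 2 | Y2 | gold
dave | 6 | Z3 | gold
After GROUP BY (3 rows):
depts.kind | max_qty
blue | 7
red | 30
gold | 6
After ORDER BY (3 rows):
depts.kind | max_qty
gold | 6
blue | 7
red | 30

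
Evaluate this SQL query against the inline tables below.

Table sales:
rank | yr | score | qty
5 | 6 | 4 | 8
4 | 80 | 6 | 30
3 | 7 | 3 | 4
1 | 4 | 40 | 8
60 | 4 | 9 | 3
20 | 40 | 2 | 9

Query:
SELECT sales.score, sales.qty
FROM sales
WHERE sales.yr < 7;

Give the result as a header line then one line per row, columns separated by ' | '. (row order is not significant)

After WHERE (3 rows):
sales.rank | sales.yr | sales.score | sales.qty
5 | 6 | 4 | 8
1 | 4 | 40 | 8
60 | 4 | 9 | 3
After SELECT (3 rows):
sales.score | sales.qty
4 | 8
40 | 8
9 | 3

== RESULT ==
sales.score | sales.qty
4 | 8
40 | 8
9 | 3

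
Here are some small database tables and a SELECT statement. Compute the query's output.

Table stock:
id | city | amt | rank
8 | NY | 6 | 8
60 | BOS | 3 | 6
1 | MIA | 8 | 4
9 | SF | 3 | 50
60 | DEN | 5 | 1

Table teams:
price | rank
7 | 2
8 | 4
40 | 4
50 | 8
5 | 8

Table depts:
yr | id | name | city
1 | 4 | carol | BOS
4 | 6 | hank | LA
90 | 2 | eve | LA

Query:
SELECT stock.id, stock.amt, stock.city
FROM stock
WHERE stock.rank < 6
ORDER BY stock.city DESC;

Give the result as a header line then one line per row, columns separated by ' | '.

== RESULT ==
stock.id | stock.amt | stock.city
1 | 8 | MIA
60 | 5 | DEN

Derivation:
After WHERE (2 rows):
stock.id | stock.city | stock.amt | stock.rank
1 | MIA | 8 | 4
60 | DEN | 5 | 1
After SELECT (2 rows):
stock.id | stock.amt | stock.city
1 | 8 | MIA
60 | 5 | DEN
After ORDER BY (2 rows):
stock.id | stock.amt | stock.city
1 | 8 | MIA
60 | 5 | DEN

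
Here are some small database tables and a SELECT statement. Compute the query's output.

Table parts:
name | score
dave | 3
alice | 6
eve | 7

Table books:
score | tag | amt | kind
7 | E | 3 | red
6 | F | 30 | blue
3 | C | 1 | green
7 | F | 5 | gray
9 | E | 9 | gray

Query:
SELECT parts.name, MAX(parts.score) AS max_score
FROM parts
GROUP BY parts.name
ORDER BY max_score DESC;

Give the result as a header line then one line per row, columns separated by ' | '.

== RESULT ==
parts.name | max_score
eve | 7
alice | 6
dave | 3

Derivation:
After GROUP BY (3 rows):
parts.name | max_score
dave | 3
alice | 6
eve | 7
After ORDER BY (3 rows):
parts.name | max_score
eve | 7
alice | 6
dave | 3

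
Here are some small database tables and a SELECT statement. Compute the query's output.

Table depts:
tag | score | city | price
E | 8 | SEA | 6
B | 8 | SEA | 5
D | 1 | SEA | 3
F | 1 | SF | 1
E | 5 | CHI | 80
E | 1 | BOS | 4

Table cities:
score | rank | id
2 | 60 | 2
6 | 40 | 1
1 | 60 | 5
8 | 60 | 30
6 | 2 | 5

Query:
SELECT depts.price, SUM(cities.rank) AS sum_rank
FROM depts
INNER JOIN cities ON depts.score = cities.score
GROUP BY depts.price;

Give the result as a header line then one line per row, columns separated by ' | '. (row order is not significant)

== RESULT ==
depts.price | sum_rank
6 | 60
5 | 60
3 | 60
1 | 60
4 | 60

Derivation:
After JOIN cities (5 rows):
depts.tag | depts.score | depts.city | depts.price | cities.score | cities.rank | cities.id
E | 8 | SEA | 6 | 8 | 60 | 30
B | 8 | SEA | 5 | 8 | 60 | 30
D | 1 | SEA | 3 | 1 | 60 | 5
F | 1 | SF | 1 | 1 | 60 | 5
E | 1 | BOS | 4 | 1 | 60 | 5
After GROUP BY (5 rows):
depts.price | sum_rank
6 | 60
5 | 60
3 | 60
1 | 60
4 | 60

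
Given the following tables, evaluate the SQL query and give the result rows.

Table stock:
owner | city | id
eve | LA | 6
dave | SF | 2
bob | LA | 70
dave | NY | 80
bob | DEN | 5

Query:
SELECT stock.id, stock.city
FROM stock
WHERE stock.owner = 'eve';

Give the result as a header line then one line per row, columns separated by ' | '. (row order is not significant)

== RESULT ==
stock.id | stock.city
6 | LA

Derivation:
After WHERE (1 rows):
stock.owner | stock.city | stock.id
eve | LA | 6
After SELECT (1 rows):
stock.id | stock.city
6 | LA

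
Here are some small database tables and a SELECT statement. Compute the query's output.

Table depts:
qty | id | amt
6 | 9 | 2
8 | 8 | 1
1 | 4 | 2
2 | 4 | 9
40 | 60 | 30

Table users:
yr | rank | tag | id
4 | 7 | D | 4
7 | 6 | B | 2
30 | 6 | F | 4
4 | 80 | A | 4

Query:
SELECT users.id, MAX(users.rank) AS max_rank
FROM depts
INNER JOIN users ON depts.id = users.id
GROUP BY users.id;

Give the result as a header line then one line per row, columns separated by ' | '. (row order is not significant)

== RESULT ==
users.id | max_rank
4 | 80

Derivation:
After JOIN users (6 rows):
depts.qty | depts.id | depts.amt | users.yr | users.rank | users.tag | users.id
1 | 4 | 2 | 4 | 7 | D | 4
1 | 4 | 2 | 30 | 6 | F | 4
1 | 4 | 2 | 4 | 80 | A | 4
2 | 4 | 9 | 4 | 7 | D | 4
2 | 4 | 9 | 30 | 6 | F | 4
2 | 4 | 9 | 4 | 80 | A | 4
After GROUP BY (1 rows):
users.id | max_rank
4 | 80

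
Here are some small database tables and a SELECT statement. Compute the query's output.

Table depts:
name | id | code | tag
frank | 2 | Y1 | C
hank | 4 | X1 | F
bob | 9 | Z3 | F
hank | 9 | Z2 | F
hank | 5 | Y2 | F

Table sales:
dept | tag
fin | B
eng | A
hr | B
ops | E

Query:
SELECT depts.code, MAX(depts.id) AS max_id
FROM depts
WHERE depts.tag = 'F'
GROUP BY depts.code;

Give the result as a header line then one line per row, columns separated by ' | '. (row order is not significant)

== RESULT ==
depts.code | max_id
X1 | 4
Z3 | 9
Z2 | 9
Y2 | 5

Derivation:
After WHERE (4 rows):
depts.name | depts.id | depts.code | depts.tag
hank | 4 | X1 | F
bob | 9 | Z3 | F
hank | 9 | Z2 | F
hank | 5 | Y2 | F
After GROUP BY (4 rows):
depts.code | max_id
X1 | 4
Z3 | 9
Z2 | 9
Y2 | 5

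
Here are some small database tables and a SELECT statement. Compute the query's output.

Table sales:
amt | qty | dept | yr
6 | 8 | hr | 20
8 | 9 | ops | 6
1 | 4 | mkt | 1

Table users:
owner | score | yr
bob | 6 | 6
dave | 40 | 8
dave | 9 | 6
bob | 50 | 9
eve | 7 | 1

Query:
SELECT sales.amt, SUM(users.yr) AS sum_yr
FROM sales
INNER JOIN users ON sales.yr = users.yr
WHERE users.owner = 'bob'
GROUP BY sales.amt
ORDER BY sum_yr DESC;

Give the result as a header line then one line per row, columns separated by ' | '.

After JOIN users (3 rows):
sales.amt | sales.qty | sales.dept | sales.yr | users.owner | users.score | users.yr
8 | 9 | ops | 6 | bob | 6 | 6
8 | 9 | ops | 6 | dave | 9 | 6
1 | 4 | mkt | 1 | eve | 7 | 1
After WHERE (1 rows):
sales.amt | sales.qty | sales.dept | sales.yr | users.owner | users.score | users.yr
8 | 9 | ops | 6 | bob | 6 | 6
After GROUP BY (1 rows):
sales.amt | sum_yr
8 | 6
After ORDER BY (1 rows):
sales.amt | sum_yr
8 | 6

== RESULT ==
sales.amt | sum_yr
8 | 6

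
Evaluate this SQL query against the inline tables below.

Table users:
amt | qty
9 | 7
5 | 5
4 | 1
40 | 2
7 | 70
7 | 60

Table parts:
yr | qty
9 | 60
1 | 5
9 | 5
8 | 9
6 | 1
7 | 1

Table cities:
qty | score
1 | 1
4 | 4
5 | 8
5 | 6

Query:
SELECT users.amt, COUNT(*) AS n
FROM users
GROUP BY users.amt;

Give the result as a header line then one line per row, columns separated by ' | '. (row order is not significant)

After GROUP BY (5 rows):
users.amt | n
9 | 1
5 | 1
4 | 1
40 | 1
7 | 2

== RESULT ==
users.amt | n
9 | 1
5 | 1
4 | 1
40 | 1
7 | 2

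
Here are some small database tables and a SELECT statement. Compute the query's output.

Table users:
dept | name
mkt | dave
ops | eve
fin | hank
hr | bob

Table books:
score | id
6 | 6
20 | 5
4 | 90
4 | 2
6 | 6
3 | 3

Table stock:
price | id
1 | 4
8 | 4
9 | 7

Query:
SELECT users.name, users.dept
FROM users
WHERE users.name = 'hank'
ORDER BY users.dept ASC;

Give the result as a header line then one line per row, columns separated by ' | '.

== RESULT ==
users.name | users.dept
hank | fin

Derivation:
After WHERE (1 rows):
users.dept | users.name
fin | hank
After SELECT (1 rows):
users.name | users.dept
hank | fin
After ORDER BY (1 rows):
users.name | users.dept
hank | fin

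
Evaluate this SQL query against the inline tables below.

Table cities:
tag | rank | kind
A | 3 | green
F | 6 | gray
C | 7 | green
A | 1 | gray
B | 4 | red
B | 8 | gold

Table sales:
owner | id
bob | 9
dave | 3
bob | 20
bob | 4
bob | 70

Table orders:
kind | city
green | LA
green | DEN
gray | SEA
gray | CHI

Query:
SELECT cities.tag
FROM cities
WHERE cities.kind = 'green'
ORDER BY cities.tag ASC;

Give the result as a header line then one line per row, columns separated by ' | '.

After WHERE (2 rows):
cities.tag | cities.rank | cities.kind
A | 3 | green
C | 7 | green
After SELECT (2 rows):
cities.tag
A
C
After ORDER BY (2 rows):
cities.tag
A
C

== RESULT ==
cities.tag
A
C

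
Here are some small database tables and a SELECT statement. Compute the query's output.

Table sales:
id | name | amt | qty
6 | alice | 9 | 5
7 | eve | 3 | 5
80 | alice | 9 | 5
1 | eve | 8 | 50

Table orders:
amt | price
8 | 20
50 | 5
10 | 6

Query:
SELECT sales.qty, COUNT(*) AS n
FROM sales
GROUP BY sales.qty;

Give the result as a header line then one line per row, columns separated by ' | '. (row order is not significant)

== RESULT ==
sales.qty | n
5 | 3
50 | 1

Derivation:
After GROUP BY (2 rows):
sales.qty | n
5 | 3
50 | 1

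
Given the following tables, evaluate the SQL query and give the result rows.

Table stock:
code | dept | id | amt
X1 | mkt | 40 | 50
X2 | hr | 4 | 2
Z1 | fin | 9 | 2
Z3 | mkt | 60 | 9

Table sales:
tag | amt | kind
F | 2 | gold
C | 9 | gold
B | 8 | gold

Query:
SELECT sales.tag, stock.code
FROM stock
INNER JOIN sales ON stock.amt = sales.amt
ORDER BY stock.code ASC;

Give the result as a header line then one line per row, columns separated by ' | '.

== RESULT ==
sales.tag | stock.code
F | X2
F | Z1
C | Z3

Derivation:
After JOIN sales (3 rows):
stock.code | stock.dept | stock.id | stock.amt | sales.tag | sales.amt | sales.kind
X2 | hr | 4 | 2 | F | 2 | gold
Z1 | fin | 9 | 2 | F | 2 | gold
Z3 | mkt | 60 | 9 | C | 9 | gold
After SELECT (3 rows):
sales.tag | stock.code
F | X2
F | Z1
C | Z3
After ORDER BY (3 rows):
sales.tag | stock.code
F | X2
F | Z1
C | Z3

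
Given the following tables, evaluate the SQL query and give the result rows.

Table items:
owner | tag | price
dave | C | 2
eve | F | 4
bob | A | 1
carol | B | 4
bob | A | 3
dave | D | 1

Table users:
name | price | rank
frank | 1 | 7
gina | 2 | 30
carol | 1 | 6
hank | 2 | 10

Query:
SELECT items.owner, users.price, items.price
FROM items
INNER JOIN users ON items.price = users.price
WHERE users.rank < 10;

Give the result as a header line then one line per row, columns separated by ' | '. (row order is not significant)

== RESULT ==
items.owner | users.price | items.price
bob | 1 | 1
bob | 1 | 1
dave | 1 | 1
dave | 1 | 1

Derivation:
After JOIN users (6 rows):
items.owner | items.tag | items.price | users.name | users.price | users.rank
dave | C | 2 | gina | 2 | 30
dave | C | 2 | hank | 2 | 10
bob | A | 1 | frank | 1 | 7
bob | A | 1 | carol | 1 | 6
dave | D | 1 | frank | 1 | 7
dave | D | 1 | carol | 1 | 6
After WHERE (4 rows):
items.owner | items.tag | items.price | users.name | users.price | users.rank
bob | A | 1 | frank | 1 | 7
bob | A | 1 | carol | 1 | 6
dave | D | 1 | frank | 1 | 7
dave | D | 1 | carol | 1 | 6
After SELECT (4 rows):
items.owner | users.price | items.price
bob | 1 | 1
bob | 1 | 1
dave | 1 | 1
dave | 1 | 1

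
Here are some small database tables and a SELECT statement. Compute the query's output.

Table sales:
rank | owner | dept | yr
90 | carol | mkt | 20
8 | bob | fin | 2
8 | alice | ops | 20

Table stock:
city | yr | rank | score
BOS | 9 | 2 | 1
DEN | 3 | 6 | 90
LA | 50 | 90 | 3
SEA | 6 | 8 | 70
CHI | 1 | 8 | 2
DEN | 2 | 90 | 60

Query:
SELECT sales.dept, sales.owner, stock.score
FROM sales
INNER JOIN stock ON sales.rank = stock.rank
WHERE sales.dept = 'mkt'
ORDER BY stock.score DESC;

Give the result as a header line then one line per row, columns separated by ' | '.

After JOIN stock (6 rows):
sales.rank | sales.owner | sales.dept | sales.yr | stock.city | stock.yr | stock.rank | stock.score
90 | carol | mkt | 20 | LA | 50 | 90 | 3
90 | carol | mkt | 20 | DEN | 2 | 90 | 60
8 | bob | fin | 2 | SEA | 6 | 8 | 70
8 | bob | fin | 2 | CHI | 1 | 8 | 2
8 | alice | ops | 20 | SEA | 6 | 8 | 70
8 | alice | ops | 20 | CHI | 1 | 8 | 2
After WHERE (2 rows):
sales.rank | sales.owner | sales.dept | sales.yr | stock.city | stock.yr | stock.rank | stock.score
90 | carol | mkt | 20 | LA | 50 | 90 | 3
90 | carol | mkt | 20 | DEN | 2 | 90 | 60
After SELECT (2 rows):
sales.dept | sales.owner | stock.score
mkt | carol | 3
mkt | carol | 60
After ORDER BY (2 rows):
sales.dept | sales.owner | stock.score
mkt | carol | 60
mkt | carol | 3

== RESULT ==
sales.dept | sales.owner | stock.score
mkt | carol | 60
mkt | carol | 3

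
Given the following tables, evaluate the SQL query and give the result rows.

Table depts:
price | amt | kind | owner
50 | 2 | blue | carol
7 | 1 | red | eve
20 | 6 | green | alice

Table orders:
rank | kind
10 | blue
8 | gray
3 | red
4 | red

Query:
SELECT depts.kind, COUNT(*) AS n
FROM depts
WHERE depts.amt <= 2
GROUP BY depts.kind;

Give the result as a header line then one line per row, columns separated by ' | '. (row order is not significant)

== RESULT ==
depts.kind | n
blue | 1
red | 1

Derivation:
After WHERE (2 rows):
depts.price | depts.amt | depts.kind | depts.owner
50 | 2 | blue | carol
7 | 1 | red | eve
After GROUP BY (2 rows):
depts.kind | n
blue | 1
red | 1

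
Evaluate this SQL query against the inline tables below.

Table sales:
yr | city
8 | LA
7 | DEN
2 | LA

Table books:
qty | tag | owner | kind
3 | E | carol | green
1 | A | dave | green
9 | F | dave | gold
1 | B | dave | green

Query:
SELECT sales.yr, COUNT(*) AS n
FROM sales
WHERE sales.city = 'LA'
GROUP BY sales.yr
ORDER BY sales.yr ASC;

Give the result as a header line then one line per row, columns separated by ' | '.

== RESULT ==
sales.yr | n
2 | 1
8 | 1

Derivation:
After WHERE (2 rows):
sales.yr | sales.city
8 | LA
2 | LA
After GROUP BY (2 rows):
sales.yr | n
8 | 1
2 | 1
After ORDER BY (2 rows):
sales.yr | n
2 | 1
8 | 1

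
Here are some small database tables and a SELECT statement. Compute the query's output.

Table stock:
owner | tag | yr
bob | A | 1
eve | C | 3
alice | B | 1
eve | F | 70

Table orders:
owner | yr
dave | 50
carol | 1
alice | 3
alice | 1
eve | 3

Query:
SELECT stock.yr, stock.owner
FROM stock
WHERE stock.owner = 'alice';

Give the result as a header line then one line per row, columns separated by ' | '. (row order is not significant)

After WHERE (1 rows):
stock.owner | stock.tag | stock.yr
alice | B | 1
After SELECT (1 rows):
stock.yr | stock.owner
1 | alice

== RESULT ==
stock.yr | stock.owner
1 | alice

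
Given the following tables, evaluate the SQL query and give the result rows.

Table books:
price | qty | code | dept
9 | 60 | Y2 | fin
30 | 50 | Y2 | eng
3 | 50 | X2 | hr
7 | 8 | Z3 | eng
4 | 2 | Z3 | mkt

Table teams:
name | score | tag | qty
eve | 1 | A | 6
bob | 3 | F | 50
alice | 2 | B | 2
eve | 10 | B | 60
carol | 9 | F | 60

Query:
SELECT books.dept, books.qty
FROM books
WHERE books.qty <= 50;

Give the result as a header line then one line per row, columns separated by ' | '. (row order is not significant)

== RESULT ==
books.dept | books.qty
eng | 50
hr | 50
eng | 8
mkt | 2

Derivation:
After WHERE (4 rows):
books.price | books.qty | books.code | books.dept
30 | 50 | Y2 | eng
3 | 50 | X2 | hr
7 | 8 | Z3 | eng
4 | 2 | Z3 | mkt
After SELECT (4 rows):
books.dept | books.qty
eng | 50
hr | 50
eng | 8
mkt | 2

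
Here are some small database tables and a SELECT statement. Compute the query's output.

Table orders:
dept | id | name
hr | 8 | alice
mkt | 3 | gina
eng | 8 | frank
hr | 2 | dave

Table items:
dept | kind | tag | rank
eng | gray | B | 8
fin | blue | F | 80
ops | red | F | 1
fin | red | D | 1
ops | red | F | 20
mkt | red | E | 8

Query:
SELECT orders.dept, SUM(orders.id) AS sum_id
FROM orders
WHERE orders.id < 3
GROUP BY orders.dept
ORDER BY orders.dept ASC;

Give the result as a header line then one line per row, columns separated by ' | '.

After WHERE (1 rows):
orders.dept | orders.id | orders.name
hr | 2 | dave
After GROUP BY (1 rows):
orders.dept | sum_id
hr | 2
After ORDER BY (1 rows):
orders.dept | sum_id
hr | 2

== RESULT ==
orders.dept | sum_id
hr | 2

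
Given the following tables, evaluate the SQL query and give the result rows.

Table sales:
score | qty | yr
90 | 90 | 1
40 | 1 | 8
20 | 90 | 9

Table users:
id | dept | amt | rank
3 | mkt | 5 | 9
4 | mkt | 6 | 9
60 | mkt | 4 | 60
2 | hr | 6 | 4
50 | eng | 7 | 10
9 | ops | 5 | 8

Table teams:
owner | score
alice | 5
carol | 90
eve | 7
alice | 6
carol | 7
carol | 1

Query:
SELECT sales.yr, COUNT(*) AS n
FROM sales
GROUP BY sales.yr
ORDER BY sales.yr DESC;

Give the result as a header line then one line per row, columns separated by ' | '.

After GROUP BY (3 rows):
sales.yr | n
1 | 1
8 | 1
9 | 1
After ORDER BY (3 rows):
sales.yr | n
9 | 1
8 | 1
1 | 1

== RESULT ==
sales.yr | n
9 | 1
8 | 1
1 | 1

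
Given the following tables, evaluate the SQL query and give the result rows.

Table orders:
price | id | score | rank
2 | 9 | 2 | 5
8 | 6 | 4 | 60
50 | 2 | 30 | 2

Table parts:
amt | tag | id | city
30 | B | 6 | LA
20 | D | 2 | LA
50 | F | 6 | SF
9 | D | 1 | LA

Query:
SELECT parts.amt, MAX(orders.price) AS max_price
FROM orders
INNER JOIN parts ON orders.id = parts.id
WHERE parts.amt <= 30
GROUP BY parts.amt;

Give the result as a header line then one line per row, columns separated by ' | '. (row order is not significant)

After JOIN parts (3 rows):
orders.price | orders.id | orders.score | orders.rank | parts.amt | parts.tag | parts.id | parts.city
8 | 6 | 4 | 60 | 30 | B | 6 | LA
8 | 6 | 4 | 60 | 50 | F | 6 | SF
50 | 2 | 30 | 2 | 20 | D | 2 | LA
After WHERE (2 rows):
orders.price | orders.id | orders.score | orders.rank | parts.amt | parts.tag | parts.id | parts.city
8 | 6 | 4 | 60 | 30 | B | 6 | LA
50 | 2 | 30 | 2 | 20 | D | 2 | LA
After GROUP BY (2 rows):
parts.amt | max_price
30 | 8
20 | 50

== RESULT ==
parts.amt | max_price
30 | 8
20 | 50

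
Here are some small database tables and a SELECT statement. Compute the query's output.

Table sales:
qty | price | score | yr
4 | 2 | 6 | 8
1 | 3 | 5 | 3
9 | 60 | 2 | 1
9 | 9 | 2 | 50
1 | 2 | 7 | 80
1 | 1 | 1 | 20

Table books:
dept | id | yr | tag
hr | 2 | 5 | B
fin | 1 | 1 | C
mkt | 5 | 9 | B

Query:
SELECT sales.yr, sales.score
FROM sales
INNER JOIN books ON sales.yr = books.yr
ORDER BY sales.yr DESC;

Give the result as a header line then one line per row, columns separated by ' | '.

== RESULT ==
sales.yr | sales.score
1 | 2

Derivation:
After JOIN books (1 rows):
sales.qty | sales.price | sales.score | sales.yr | books.dept | books.id | books.yr | books.tag
9 | 60 | 2 | 1 | fin | 1 | 1 | C
After SELECT (1 rows):
sales.yr | sales.score
1 | 2
After ORDER BY (1 rows):
sales.yr | sales.score
1 | 2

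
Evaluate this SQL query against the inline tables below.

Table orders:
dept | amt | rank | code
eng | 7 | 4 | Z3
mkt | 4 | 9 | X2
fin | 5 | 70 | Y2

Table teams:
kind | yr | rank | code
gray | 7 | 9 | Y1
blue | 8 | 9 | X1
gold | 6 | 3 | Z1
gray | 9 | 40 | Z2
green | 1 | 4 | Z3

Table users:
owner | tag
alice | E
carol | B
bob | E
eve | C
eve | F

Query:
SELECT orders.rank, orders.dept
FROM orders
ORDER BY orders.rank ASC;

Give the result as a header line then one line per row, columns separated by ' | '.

After SELECT (3 rows):
orders.rank | orders.dept
4 | eng
9 | mkt
70 | fin
After ORDER BY (3 rows):
orders.rank | orders.dept
4 | eng
9 | mkt
70 | fin

== RESULT ==
orders.rank | orders.dept
4 | eng
9 | mkt
70 | fin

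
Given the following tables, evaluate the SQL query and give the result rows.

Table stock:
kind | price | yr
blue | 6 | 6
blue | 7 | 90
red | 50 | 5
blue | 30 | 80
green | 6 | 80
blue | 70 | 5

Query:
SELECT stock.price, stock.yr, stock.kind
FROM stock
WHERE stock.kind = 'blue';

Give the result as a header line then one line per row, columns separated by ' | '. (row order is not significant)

== RESULT ==
stock.price | stock.yr | stock.kind
6 | 6 | blue
7 | 90 | blue
30 | 80 | blue
70 | 5 | blue

Derivation:
After WHERE (4 rows):
stock.kind | stock.price | stock.yr
blue | 6 | 6
blue | 7 | 90
blue | 30 | 80
blue | 70 | 5
After SELECT (4 rows):
stock.price | stock.yr | stock.kind
6 | 6 | blue
7 | 90 | blue
30 | 80 | blue
70 | 5 | blue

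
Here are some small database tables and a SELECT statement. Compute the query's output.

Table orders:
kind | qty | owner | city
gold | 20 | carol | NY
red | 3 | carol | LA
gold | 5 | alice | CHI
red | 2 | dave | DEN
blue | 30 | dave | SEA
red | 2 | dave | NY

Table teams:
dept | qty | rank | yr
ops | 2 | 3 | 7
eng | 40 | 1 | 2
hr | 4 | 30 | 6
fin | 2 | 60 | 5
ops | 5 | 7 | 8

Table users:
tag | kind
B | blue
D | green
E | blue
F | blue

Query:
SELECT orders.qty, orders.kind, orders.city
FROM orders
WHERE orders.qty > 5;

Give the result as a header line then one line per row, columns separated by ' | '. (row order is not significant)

After WHERE (2 rows):
orders.kind | orders.qty | orders.owner | orders.city
gold | 20 | carol | NY
blue | 30 | dave | SEA
After SELECT (2 rows):
orders.qty | orders.kind | orders.city
20 | gold | NY
30 | blue | SEA

== RESULT ==
orders.qty | orders.kind | orders.city
20 | gold | NY
30 | blue | SEA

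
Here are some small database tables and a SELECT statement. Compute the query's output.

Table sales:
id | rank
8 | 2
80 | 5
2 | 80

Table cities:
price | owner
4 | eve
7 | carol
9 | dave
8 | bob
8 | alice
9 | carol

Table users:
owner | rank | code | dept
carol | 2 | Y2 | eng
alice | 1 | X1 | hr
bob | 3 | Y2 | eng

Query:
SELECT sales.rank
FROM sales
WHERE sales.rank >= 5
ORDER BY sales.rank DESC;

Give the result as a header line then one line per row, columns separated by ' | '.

After WHERE (2 rows):
sales.id | sales.rank
80 | 5
2 | 80
After SELECT (2 rows):
sales.rank
5
80
After ORDER BY (2 rows):
sales.rank
80
5

== RESULT ==
sales.rank
80
5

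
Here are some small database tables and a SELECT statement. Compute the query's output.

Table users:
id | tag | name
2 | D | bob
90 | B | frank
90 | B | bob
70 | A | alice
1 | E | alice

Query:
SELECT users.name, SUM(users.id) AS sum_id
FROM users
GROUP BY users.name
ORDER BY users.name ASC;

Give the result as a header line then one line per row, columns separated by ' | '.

== RESULT ==
users.name | sum_id
alice | 71
bob | 92
frank | 90

Derivation:
After GROUP BY (3 rows):
users.name | sum_id
bob | 92
frank | 90
alice | 71
After ORDER BY (3 rows):
users.name | sum_id
alice | 71
bob | 92
frank | 90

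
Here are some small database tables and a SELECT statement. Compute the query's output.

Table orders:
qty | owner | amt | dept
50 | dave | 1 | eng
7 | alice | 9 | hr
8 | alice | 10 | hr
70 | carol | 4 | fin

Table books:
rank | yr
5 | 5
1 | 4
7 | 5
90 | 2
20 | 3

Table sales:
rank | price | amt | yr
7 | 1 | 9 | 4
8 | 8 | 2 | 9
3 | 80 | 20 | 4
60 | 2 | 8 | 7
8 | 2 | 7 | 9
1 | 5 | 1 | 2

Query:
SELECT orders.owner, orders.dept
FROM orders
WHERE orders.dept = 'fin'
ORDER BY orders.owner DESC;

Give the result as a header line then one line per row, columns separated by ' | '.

After WHERE (1 rows):
orders.qty | orders.owner | orders.amt | orders.dept
70 | carol | 4 | fin
After SELECT (1 rows):
orders.owner | orders.dept
carol | fin
After ORDER BY (1 rows):
orders.owner | orders.dept
carol | fin

== RESULT ==
orders.owner | orders.dept
carol | fin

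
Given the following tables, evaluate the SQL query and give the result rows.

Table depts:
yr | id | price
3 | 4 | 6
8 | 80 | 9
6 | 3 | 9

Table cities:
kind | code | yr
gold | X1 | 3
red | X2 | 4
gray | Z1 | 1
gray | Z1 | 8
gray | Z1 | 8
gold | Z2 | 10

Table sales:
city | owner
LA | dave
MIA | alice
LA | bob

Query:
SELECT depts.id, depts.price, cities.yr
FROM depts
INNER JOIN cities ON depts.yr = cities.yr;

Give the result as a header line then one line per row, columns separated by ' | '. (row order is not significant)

== RESULT ==
depts.id | depts.price | cities.yr
4 | 6 | 3
80 | 9 | 8
80 | 9 | 8

Derivation:
After JOIN cities (3 rows):
depts.yr | depts.id | depts.price | cities.kind | cities.code | cities.yr
3 | 4 | 6 | gold | X1 | 3
8 | 80 | 9 | gray | Z1 | 8
8 | 80 | 9 | gray | Z1 | 8
After SELECT (3 rows):
depts.id | depts.price | cities.yr
4 | 6 | 3
80 | 9 | 8
80 | 9 | 8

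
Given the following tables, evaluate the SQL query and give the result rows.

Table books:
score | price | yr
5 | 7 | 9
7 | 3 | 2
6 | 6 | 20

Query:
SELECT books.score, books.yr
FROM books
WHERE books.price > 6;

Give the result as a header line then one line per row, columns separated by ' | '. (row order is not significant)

After WHERE (1 rows):
books.score | books.price | books.yr
5 | 7 | 9
After SELECT (1 rows):
books.score | books.yr
5 | 9

== RESULT ==
books.score | books.yr
5 | 9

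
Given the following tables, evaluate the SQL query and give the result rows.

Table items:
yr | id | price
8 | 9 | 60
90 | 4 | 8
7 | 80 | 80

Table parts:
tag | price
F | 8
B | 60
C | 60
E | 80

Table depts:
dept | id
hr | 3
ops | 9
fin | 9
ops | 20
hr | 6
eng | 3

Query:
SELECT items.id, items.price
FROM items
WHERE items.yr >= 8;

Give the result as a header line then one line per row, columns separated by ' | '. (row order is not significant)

== RESULT ==
items.id | items.price
9 | 60
4 | 8

Derivation:
After WHERE (2 rows):
items.yr | items.id | items.price
8 | 9 | 60
90 | 4 | 8
After SELECT (2 rows):
items.id | items.price
9 | 60
4 | 8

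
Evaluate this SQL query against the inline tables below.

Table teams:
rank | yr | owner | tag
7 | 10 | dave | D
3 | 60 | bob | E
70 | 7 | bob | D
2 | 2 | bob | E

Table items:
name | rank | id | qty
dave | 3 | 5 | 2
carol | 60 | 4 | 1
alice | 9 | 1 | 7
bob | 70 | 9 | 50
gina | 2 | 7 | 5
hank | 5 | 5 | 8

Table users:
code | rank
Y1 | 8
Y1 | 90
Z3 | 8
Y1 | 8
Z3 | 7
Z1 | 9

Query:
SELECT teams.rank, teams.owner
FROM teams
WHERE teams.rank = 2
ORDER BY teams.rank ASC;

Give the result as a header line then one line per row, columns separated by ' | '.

After WHERE (1 rows):
teams.rank | teams.yr | teams.owner | teams.tag
2 | 2 | bob | E
After SELECT (1 rows):
teams.rank | teams.owner
2 | bob
After ORDER BY (1 rows):
teams.rank | teams.owner
2 | bob

== RESULT ==
teams.rank | teams.owner
2 | bob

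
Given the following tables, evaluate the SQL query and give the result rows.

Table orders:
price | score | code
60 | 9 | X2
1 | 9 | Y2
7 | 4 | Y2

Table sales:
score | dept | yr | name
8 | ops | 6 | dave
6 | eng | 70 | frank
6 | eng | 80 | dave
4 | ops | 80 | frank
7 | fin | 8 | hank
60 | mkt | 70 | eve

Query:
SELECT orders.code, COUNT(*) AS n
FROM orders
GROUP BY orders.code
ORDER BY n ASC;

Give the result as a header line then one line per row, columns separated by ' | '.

After GROUP BY (2 rows):
orders.code | n
X2 | 1
Y2 | 2
After ORDER BY (2 rows):
orders.code | n
X2 | 1
Y2 | 2

== RESULT ==
orders.code | n
X2 | 1
Y2 | 2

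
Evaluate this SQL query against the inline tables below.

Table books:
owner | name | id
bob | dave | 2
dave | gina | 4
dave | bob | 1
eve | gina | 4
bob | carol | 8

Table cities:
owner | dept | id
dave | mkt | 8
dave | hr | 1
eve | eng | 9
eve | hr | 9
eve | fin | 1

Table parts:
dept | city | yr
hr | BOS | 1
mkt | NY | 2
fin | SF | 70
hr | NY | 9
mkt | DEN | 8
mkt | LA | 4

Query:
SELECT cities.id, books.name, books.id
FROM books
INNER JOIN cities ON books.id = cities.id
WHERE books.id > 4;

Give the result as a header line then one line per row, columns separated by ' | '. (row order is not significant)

== RESULT ==
cities.id | books.name | books.id
8 | carol | 8

Derivation:
After JOIN cities (3 rows):
books.owner | books.name | books.id | cities.owner | cities.dept | cities.id
dave | bob | 1 | dave | hr | 1
dave | bob | 1 | eve | fin | 1
bob | carol | 8 | dave | mkt | 8
After WHERE (1 rows):
books.owner | books.name | books.id | cities.owner | cities.dept | cities.id
bob | carol | 8 | dave | mkt | 8
After SELECT (1 rows):
cities.id | books.name | books.id
8 | carol | 8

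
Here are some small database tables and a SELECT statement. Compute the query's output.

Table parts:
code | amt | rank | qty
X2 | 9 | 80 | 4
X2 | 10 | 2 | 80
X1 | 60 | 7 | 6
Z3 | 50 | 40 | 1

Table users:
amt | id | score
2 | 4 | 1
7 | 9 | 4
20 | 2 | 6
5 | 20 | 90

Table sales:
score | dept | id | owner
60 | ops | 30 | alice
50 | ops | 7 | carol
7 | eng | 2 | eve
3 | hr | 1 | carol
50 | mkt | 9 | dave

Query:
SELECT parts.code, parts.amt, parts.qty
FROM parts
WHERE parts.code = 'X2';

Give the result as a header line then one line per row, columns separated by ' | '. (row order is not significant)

== RESULT ==
parts.code | parts.amt | parts.qty
X2 | 9 | 4
X2 | 10 | 80

Derivation:
After WHERE (2 rows):
parts.code | parts.amt | parts.rank | parts.qty
X2 | 9 | 80 | 4
X2 | 10 | 2 | 80
After SELECT (2 rows):
parts.code | parts.amt | parts.qty
X2 | 9 | 4
X2 | 10 | 80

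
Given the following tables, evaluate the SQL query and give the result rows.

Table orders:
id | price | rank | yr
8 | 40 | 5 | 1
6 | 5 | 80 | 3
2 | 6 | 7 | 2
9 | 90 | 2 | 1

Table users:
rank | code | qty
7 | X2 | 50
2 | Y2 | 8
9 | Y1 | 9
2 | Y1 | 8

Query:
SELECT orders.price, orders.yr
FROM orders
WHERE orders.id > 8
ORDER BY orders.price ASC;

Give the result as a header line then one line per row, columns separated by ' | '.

After WHERE (1 rows):
orders.id | orders.price | orders.rank | orders.yr
9 | 90 | 2 | 1
After SELECT (1 rows):
orders.price | orders.yr
90 | 1
After ORDER BY (1 rows):
orders.price | orders.yr
90 | 1

== RESULT ==
orders.price | orders.yr
90 | 1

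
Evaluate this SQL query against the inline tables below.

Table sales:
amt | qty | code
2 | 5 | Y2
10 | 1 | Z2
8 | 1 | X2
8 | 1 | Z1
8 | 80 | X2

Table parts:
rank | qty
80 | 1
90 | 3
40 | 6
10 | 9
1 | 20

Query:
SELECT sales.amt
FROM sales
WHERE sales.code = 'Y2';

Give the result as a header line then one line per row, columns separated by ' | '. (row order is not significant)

After WHERE (1 rows):
sales.amt | sales.qty | sales.code
2 | 5 | Y2
After SELECT (1 rows):
sales.amt
2

== RESULT ==
sales.amt
2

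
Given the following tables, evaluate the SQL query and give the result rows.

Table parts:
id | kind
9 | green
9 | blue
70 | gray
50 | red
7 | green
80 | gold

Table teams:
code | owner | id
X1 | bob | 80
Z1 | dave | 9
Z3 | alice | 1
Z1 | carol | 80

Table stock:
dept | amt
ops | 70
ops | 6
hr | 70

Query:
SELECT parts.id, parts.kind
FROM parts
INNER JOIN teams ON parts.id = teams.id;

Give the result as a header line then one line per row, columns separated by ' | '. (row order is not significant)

After JOIN teams (4 rows):
parts.id | parts.kind | teams.code | teams.owner | teams.id
9 | green | Z1 | dave | 9
9 | blue | Z1 | dave | 9
80 | gold | X1 | bob | 80
80 | gold | Z1 | carol | 80
After SELECT (4 rows):
parts.id | parts.kind
9 | green
9 | blue
80 | gold
80 | gold

== RESULT ==
parts.id | parts.kind
9 | green
9 | blue
80 | gold
80 | gold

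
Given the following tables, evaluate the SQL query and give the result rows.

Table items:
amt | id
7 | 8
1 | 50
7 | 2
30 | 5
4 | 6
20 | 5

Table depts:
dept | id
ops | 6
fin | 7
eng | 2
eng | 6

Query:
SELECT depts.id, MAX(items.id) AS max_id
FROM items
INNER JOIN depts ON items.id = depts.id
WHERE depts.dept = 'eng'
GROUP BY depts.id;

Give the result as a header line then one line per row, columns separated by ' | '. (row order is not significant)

== RESULT ==
depts.id | max_id
2 | 2
6 | 6

Derivation:
After JOIN depts (3 rows):
items.amt | items.id | depts.dept | depts.id
7 | 2 | eng | 2
4 | 6 | ops | 6
4 | 6 | eng | 6
After WHERE (2 rows):
items.amt | items.id | depts.dept | depts.id
7 | 2 | eng | 2
4 | 6 | eng | 6
After GROUP BY (2 rows):
depts.id | max_id
2 | 2
6 | 6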